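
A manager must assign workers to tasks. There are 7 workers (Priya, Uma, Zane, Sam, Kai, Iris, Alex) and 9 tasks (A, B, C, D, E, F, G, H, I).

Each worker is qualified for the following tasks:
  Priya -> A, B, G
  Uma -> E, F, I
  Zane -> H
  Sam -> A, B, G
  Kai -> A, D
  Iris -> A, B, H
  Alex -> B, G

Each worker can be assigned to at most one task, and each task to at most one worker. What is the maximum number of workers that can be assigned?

A valid assignment of size 6: Priya–A, Uma–E, Zane–H, Sam–G, Kai–D, Iris–B.
The set {Priya, Zane, Sam, Iris, Alex} has only 4 neighbours ({A, B, G, H}), so by Hall's theorem at most 6 of the 7 workers can be matched.

6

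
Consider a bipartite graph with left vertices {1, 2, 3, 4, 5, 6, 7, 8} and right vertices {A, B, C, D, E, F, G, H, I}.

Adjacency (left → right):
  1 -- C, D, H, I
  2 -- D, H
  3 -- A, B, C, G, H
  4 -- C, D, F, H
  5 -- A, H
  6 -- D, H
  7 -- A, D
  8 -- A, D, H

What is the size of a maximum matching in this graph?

For example, pair 1→C, 2→H, 3→G, 4→F, 5→A, 6→D.
The set {2, 5, 6, 7, 8} has only 3 neighbours ({A, D, H}), so by Hall's theorem at most 6 of the 8 left vertices can be matched.

6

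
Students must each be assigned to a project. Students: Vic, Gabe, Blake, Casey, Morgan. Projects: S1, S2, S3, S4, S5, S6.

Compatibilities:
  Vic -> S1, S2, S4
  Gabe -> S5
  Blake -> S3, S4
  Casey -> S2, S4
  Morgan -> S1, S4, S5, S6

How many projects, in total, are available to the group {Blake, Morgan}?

5

The union of neighbours of {Blake, Morgan} is {S1, S3, S4, S5, S6}, which has 5 elements.
Since |N(S)| = 5 ≥ |S| = 2, Hall's condition holds for this subset.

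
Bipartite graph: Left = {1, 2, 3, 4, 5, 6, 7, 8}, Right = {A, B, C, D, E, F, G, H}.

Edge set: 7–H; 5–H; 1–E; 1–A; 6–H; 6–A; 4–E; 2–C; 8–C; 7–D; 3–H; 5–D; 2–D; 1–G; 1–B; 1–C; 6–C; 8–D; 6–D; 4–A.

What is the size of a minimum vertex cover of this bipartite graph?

6

A maximum matching has 6 edges (e.g. 1–G, 2–C, 3–H, 4–E, 5–D, 6–A).
By König's theorem the minimum vertex cover has the same size. One such cover is {1, 4, 6, C, D, H}.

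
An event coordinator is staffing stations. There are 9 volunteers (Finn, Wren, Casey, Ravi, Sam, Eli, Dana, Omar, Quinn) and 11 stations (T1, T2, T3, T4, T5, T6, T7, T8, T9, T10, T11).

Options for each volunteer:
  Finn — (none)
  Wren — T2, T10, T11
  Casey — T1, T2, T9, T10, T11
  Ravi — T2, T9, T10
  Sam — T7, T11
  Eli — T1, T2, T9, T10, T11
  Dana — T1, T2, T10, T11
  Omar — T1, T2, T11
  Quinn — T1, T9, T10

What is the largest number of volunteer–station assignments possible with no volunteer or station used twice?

6

One maximum matching: Wren–T10, Casey–T1, Ravi–T9, Sam–T7, Eli–T11, Dana–T2.
The set {Finn, Wren, Casey, Ravi, Eli, Dana, Omar, Quinn} has only 5 neighbours ({T1, T10, T11, T2, T9}), so by Hall's theorem at most 6 of the 9 volunteers can be matched.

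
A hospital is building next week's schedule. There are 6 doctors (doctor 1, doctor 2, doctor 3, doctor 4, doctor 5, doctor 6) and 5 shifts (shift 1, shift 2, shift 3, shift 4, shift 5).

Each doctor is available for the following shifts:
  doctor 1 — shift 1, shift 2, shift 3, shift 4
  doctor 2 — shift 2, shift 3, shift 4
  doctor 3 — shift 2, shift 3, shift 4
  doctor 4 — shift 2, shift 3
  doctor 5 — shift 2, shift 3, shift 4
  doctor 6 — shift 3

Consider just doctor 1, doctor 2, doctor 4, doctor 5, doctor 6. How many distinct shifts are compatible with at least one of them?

The union of neighbours of {doctor 1, doctor 2, doctor 4, doctor 5, doctor 6} is {shift 1, shift 2, shift 3, shift 4}, which has 4 elements.
Since |N(S)| = 4 < |S| = 5, Hall's condition fails for this subset.

4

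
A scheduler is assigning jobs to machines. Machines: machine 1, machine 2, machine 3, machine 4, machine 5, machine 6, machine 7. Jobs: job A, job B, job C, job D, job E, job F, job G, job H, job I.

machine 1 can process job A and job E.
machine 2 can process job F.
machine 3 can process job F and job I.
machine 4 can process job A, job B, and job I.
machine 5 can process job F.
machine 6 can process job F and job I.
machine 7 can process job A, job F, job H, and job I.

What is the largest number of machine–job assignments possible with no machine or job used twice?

One maximum matching: machine 1→job E, machine 2→job F, machine 3→job I, machine 4→job B, machine 7→job A.
The set {machine 2, machine 3, machine 5, machine 6} has only 2 neighbours ({job F, job I}), so by Hall's theorem at most 5 of the 7 machines can be matched.

5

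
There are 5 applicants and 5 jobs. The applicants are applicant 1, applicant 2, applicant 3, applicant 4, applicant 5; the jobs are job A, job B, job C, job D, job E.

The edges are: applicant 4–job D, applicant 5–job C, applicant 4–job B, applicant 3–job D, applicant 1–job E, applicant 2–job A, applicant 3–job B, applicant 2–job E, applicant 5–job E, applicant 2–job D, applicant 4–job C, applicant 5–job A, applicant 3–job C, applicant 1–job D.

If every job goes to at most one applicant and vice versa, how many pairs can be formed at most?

A valid assignment of size 5: applicant 1-job E, applicant 2-job D, applicant 3-job C, applicant 4-job B, applicant 5-job A.
This saturates every applicant, so 5 is the maximum.

5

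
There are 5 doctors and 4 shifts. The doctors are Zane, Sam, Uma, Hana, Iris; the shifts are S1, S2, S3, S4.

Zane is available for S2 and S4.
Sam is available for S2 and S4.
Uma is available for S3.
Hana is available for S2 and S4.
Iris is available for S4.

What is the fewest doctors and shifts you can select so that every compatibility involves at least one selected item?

A maximum matching has 3 edges (e.g. Zane–S4, Sam–S2, Uma–S3).
By König's theorem the minimum vertex cover has the same size. One such cover is {Uma, S2, S4}.

3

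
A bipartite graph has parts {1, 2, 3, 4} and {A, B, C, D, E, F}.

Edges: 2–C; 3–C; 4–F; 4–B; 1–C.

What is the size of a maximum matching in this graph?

For example, pair 1-C, 4-B.
The set {1, 2, 3} has only 1 neighbour ({C}), so by Hall's theorem at most 2 of the 4 left vertices can be matched.

2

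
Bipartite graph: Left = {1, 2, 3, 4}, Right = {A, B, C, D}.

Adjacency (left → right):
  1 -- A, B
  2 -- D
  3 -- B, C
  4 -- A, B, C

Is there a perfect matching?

Yes

One maximum matching: 1-A, 2-D, 3-C, 4-B.
All 4 left vertices are covered.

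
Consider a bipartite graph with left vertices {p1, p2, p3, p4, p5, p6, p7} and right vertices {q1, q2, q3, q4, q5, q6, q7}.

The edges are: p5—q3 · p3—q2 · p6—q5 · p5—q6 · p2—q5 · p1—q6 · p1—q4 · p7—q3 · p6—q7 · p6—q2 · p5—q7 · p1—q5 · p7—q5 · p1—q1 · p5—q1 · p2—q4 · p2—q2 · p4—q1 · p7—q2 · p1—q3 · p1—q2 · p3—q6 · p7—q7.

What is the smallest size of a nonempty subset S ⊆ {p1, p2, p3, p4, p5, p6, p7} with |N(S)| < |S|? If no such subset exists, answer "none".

A matching saturating every left vertex exists, for instance p1→q4, p2→q5, p3→q6, p4→q1, p5→q3, p6→q7, p7→q2.
By Hall's marriage theorem, this means |N(S)| ≥ |S| for every subset S, so no violating subset exists.

none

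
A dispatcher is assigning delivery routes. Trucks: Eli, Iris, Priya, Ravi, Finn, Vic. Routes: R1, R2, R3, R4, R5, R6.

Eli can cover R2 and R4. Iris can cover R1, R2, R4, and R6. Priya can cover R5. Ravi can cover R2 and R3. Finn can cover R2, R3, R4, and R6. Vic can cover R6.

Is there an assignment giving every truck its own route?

Yes

For example, pair Eli–R4, Iris–R1, Priya–R5, Ravi–R2, Finn–R3, Vic–R6.
Every truck is matched, so this is a perfect matching.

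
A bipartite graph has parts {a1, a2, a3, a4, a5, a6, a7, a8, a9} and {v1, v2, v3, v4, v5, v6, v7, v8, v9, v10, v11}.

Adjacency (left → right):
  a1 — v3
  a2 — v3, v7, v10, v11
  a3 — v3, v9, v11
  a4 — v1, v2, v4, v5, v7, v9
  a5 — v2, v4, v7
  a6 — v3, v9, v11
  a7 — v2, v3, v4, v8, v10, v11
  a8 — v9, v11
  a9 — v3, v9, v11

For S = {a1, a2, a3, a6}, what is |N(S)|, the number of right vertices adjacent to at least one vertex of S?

The union of neighbours of {a1, a2, a3, a6} is {v3, v7, v9, v10, v11}, which has 5 elements.
Since |N(S)| = 5 ≥ |S| = 4, Hall's condition holds for this subset.

5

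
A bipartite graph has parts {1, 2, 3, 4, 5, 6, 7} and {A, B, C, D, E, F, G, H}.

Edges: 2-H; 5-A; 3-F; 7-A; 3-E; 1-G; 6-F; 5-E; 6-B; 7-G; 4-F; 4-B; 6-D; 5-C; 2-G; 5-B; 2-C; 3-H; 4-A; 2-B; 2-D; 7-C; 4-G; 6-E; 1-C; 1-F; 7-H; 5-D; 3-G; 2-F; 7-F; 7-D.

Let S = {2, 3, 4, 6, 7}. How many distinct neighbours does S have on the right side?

The union of neighbours of {2, 3, 4, 6, 7} is {A, B, C, D, E, F, G, H}, which has 8 elements.
Since |N(S)| = 8 ≥ |S| = 5, Hall's condition holds for this subset.

8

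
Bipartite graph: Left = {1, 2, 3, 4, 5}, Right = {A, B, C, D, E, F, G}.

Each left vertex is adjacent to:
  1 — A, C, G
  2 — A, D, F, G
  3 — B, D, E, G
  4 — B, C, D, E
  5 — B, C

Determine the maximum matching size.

5

For example, pair 1→C, 2→F, 3→D, 4→E, 5→B.
This saturates every left vertex, so 5 is the maximum.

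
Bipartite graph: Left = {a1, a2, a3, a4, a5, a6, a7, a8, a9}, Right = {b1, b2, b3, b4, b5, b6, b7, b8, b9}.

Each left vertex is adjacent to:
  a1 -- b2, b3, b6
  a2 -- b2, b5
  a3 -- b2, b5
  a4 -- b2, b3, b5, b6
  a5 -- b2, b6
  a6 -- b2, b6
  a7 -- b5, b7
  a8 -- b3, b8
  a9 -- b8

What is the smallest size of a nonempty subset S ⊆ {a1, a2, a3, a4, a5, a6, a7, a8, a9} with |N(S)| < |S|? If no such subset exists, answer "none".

Take S = {a2, a3, a5, a6}. Its neighbourhood is {b2, b5, b6}, so |N(S)| = 3 < |S| = 4.
Every subset of size less than 4 has at least as many neighbours as members, so 4 is the minimum.

4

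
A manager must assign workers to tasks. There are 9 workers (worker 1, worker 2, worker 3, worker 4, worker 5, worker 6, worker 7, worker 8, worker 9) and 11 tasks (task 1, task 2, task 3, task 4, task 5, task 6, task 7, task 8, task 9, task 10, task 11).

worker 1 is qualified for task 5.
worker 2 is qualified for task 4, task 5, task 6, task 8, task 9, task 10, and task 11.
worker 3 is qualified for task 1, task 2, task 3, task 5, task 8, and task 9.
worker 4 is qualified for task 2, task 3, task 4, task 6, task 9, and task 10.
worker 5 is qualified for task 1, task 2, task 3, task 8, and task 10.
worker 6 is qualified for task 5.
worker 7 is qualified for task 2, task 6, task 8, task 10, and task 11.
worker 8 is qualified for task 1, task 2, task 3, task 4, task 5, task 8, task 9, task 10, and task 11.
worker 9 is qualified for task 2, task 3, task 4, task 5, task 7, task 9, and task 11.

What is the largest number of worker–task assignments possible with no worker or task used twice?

A valid assignment of size 8: worker 1-task 5, worker 2-task 8, worker 3-task 2, worker 4-task 6, worker 5-task 10, worker 7-task 11, worker 8-task 1, worker 9-task 4.
The set {worker 1, worker 6} has only 1 neighbour ({task 5}), so by Hall's theorem at most 8 of the 9 workers can be matched.

8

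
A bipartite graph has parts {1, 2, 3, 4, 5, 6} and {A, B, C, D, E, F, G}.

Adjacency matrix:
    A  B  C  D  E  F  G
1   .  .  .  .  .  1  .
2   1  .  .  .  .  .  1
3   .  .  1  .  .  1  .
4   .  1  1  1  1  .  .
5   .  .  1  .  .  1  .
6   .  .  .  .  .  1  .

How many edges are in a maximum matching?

4

A valid assignment of size 4: 1–F, 2–G, 3–C, 4–B.
The set {1, 3, 5, 6} has only 2 neighbours ({C, F}), so by Hall's theorem at most 4 of the 6 left vertices can be matched.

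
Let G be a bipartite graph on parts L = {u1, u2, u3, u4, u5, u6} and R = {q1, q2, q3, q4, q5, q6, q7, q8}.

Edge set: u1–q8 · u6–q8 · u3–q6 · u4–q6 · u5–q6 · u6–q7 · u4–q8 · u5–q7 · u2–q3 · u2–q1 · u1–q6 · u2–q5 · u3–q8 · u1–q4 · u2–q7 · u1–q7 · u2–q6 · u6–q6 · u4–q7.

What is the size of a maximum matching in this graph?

5

For example, pair u1-q4, u2-q1, u3-q6, u4-q8, u5-q7.
The set {u3, u4, u5, u6} has only 3 neighbours ({q6, q7, q8}), so by Hall's theorem at most 5 of the 6 left vertices can be matched.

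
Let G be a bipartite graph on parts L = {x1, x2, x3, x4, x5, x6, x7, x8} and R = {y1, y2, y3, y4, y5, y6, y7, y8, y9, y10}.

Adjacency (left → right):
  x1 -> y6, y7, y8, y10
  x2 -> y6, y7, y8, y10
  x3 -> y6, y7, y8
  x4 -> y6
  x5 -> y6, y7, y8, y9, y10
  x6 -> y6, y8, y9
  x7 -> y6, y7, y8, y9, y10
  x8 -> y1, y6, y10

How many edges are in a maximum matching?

6

A valid assignment of size 6: x1→y7, x2→y10, x3→y8, x4→y6, x5→y9, x8→y1.
The set {x1, x2, x3, x4, x5, x6, x7} has only 5 neighbours ({y10, y6, y7, y8, y9}), so by Hall's theorem at most 6 of the 8 left vertices can be matched.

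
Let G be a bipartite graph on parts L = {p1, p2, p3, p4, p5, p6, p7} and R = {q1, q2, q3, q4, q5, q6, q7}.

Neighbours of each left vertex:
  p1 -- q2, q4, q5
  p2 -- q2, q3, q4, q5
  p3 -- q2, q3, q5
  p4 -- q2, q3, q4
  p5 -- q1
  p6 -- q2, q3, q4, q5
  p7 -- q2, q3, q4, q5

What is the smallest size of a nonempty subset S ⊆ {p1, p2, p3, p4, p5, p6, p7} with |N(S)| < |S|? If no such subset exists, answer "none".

5

Take S = {p1, p2, p3, p4, p6}. Its neighbourhood is {q2, q3, q4, q5}, so |N(S)| = 4 < |S| = 5.
Every subset of size less than 5 has at least as many neighbours as members, so 5 is the minimum.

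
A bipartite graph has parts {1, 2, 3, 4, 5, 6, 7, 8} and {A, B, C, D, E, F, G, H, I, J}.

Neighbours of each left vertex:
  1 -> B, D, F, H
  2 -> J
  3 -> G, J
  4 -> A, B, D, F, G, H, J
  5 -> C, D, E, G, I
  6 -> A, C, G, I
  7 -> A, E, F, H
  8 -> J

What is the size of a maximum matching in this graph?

For example, pair 1–B, 2–J, 3–G, 4–A, 5–E, 6–I, 7–H.
The set {2, 8} has only 1 neighbour ({J}), so by Hall's theorem at most 7 of the 8 left vertices can be matched.

7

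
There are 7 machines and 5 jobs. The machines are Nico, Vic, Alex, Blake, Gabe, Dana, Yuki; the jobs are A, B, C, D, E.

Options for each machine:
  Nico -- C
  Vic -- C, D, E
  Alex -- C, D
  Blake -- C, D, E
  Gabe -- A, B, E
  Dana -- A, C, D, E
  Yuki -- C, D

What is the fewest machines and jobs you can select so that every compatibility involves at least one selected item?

5

The 5 edges Nico–C, Vic–E, Alex–D, Gabe–B, Dana–A form a matching, so any vertex cover needs at least 5 vertices (one per matched edge).
Conversely {Gabe, Dana, C, D, E} meets every edge and has exactly 5 vertices, so 5 is optimal.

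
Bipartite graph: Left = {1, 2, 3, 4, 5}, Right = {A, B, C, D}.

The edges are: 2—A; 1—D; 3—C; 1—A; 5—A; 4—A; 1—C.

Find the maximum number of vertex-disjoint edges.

3

For example, pair 1–D, 2–A, 3–C.
The set {2, 4, 5} has only 1 neighbour ({A}), so by Hall's theorem at most 3 of the 5 left vertices can be matched.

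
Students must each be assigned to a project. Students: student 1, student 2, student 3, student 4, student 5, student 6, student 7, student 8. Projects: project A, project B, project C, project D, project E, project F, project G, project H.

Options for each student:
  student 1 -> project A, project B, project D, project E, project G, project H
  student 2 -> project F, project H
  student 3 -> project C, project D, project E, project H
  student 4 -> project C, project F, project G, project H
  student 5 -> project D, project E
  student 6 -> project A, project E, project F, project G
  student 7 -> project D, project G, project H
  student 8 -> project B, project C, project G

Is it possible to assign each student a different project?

Yes

One maximum matching: student 1–project B, student 2–project F, student 3–project E, student 4–project G, student 5–project D, student 6–project A, student 7–project H, student 8–project C.
Every student is matched, so this is a perfect matching.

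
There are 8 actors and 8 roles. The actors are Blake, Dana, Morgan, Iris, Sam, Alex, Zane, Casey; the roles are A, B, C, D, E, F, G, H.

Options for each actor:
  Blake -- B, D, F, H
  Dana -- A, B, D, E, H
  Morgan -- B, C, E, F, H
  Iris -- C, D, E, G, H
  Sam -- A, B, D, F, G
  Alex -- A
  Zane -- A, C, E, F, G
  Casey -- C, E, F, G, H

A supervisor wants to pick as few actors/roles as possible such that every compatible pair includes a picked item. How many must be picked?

The 8 edges Blake–D, Dana–B, Morgan–C, Iris–H, Sam–F, Alex–A, Zane–E, Casey–G form a matching, so any vertex cover needs at least 8 vertices (one per matched edge).
Conversely {Blake, Dana, Morgan, Iris, Sam, Alex, Zane, Casey} meets every edge and has exactly 8 vertices, so 8 is optimal.

8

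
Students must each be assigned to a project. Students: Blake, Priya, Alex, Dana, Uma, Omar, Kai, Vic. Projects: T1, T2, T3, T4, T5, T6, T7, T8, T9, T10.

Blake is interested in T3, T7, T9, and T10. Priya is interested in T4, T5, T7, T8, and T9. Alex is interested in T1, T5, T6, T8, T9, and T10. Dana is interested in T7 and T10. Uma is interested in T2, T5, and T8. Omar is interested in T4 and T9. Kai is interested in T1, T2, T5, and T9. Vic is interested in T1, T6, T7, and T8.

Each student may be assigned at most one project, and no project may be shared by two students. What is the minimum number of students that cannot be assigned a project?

One maximum matching: Blake-T3, Priya-T4, Alex-T10, Dana-T7, Uma-T5, Omar-T9, Kai-T2, Vic-T8.
All 8 students are matched, so no larger matching exists.
That matches 8 of the 8, leaving 0 unmatched; no matching can do better.

0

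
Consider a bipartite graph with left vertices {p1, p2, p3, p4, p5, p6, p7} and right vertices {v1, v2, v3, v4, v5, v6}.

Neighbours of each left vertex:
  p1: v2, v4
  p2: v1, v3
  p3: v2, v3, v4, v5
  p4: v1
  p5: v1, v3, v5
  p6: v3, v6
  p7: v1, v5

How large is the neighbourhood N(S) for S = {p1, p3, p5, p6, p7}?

The union of neighbours of {p1, p3, p5, p6, p7} is {v1, v2, v3, v4, v5, v6}, which has 6 elements.
Since |N(S)| = 6 ≥ |S| = 5, Hall's condition holds for this subset.

6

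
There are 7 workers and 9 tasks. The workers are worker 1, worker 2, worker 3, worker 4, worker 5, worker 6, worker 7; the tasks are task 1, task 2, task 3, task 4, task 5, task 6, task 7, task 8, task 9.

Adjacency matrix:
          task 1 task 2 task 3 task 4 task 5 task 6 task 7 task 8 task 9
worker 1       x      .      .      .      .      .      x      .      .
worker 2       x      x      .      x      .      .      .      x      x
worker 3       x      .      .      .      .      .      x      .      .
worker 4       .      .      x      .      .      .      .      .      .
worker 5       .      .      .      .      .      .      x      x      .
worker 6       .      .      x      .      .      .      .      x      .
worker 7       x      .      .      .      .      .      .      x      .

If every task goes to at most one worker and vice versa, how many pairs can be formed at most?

5

A valid assignment of size 5: worker 1–task 1, worker 2–task 4, worker 3–task 7, worker 4–task 3, worker 5–task 8.
The set {worker 1, worker 3, worker 4, worker 5, worker 6, worker 7} has only 4 neighbours ({task 1, task 3, task 7, task 8}), so by Hall's theorem at most 5 of the 7 workers can be matched.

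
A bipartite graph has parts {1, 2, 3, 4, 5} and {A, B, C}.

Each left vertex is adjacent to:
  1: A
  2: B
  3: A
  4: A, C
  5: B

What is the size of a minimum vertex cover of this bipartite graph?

3

{4, A, B} is a vertex cover of size 3: every edge has an endpoint in this set.
No smaller cover exists because 1–A, 2–B, 4–C is a matching of size 3, and a cover must include an endpoint of each of these disjoint edges (König's theorem).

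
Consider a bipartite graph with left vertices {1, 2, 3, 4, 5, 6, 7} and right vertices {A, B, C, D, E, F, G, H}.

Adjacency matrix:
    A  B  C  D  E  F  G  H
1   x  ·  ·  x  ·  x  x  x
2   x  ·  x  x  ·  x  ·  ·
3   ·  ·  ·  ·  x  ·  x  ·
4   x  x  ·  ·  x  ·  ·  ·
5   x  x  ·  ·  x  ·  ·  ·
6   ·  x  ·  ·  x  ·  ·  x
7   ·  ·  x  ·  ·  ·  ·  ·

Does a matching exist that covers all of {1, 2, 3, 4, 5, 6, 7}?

One maximum matching: 1→H, 2→F, 3→G, 4→A, 5→E, 6→B, 7→C.
All 7 left vertices are covered.

Yes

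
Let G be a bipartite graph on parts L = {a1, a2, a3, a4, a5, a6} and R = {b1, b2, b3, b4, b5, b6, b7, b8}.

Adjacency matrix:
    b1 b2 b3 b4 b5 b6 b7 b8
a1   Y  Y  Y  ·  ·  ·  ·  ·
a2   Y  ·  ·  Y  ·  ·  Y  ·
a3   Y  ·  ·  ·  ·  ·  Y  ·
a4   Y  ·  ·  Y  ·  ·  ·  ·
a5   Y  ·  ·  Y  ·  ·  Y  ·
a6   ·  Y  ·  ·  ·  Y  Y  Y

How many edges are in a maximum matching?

A valid assignment of size 5: a1–b3, a2–b7, a3–b1, a4–b4, a6–b8.
The set {a2, a3, a4, a5} has only 3 neighbours ({b1, b4, b7}), so by Hall's theorem at most 5 of the 6 left vertices can be matched.

5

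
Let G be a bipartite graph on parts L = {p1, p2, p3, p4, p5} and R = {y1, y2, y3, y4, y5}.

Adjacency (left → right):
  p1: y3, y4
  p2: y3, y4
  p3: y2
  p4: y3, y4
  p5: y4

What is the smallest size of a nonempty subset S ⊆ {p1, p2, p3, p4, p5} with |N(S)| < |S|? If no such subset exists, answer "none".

3

Take S = {p1, p2, p4}. Its neighbourhood is {y3, y4}, so |N(S)| = 2 < |S| = 3.
Every subset of size less than 3 has at least as many neighbours as members, so 3 is the minimum.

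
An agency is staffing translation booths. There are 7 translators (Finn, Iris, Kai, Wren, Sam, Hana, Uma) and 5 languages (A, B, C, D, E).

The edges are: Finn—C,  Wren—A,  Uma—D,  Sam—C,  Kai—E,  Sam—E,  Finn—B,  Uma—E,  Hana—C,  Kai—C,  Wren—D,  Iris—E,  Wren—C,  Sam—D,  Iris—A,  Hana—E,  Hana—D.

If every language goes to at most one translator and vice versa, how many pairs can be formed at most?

For example, pair Finn→B, Iris→A, Kai→C, Wren→D, Sam→E.
The set {Iris, Kai, Wren, Sam, Hana, Uma} has only 4 neighbours ({A, C, D, E}), so by Hall's theorem at most 5 of the 7 translators can be matched.

5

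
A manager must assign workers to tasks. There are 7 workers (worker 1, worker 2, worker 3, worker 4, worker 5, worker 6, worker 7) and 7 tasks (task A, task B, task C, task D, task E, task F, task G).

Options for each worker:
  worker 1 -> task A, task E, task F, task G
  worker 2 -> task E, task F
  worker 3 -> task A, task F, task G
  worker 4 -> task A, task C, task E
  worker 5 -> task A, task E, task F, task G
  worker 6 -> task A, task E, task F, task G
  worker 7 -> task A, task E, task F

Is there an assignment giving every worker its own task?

No

The set {worker 1, worker 2, worker 3, worker 5, worker 6, worker 7} has only 4 neighbours ({task A, task E, task F, task G}), so by Hall's theorem at most 5 of the 7 workers can be matched.
Hence no matching covers every worker.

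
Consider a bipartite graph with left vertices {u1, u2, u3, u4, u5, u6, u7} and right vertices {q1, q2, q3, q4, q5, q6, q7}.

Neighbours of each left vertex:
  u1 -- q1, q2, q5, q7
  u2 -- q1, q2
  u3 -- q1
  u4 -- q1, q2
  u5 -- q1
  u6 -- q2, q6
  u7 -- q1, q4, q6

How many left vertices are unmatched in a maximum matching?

2

A valid assignment of size 5: u1→q7, u2→q2, u3→q1, u6→q6, u7→q4.
The set {u2, u3, u4, u5} has only 2 neighbours ({q1, q2}), so by Hall's theorem at most 5 of the 7 left vertices can be matched.
That matches 5 of the 7, leaving 2 unmatched; no matching can do better.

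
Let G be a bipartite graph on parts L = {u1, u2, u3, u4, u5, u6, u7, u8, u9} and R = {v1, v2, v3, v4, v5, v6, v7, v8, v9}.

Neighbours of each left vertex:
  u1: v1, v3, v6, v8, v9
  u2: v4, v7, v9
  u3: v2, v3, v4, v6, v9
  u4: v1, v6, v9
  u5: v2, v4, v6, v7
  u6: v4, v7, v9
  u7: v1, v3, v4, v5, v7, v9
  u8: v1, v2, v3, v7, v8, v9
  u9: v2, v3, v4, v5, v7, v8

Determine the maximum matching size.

A valid assignment of size 9: u1→v3, u2→v9, u3→v6, u4→v1, u5→v7, u6→v4, u7→v5, u8→v2, u9→v8.
This saturates every left vertex, so 9 is the maximum.

9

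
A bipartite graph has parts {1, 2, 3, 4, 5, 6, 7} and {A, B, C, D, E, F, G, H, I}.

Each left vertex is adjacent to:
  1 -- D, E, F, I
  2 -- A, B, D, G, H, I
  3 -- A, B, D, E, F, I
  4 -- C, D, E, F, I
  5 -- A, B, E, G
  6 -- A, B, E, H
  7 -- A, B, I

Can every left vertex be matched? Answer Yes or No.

Yes

A valid assignment of size 7: 1→I, 2→A, 3→F, 4→D, 5→G, 6→E, 7→B.
All 7 left vertices are covered.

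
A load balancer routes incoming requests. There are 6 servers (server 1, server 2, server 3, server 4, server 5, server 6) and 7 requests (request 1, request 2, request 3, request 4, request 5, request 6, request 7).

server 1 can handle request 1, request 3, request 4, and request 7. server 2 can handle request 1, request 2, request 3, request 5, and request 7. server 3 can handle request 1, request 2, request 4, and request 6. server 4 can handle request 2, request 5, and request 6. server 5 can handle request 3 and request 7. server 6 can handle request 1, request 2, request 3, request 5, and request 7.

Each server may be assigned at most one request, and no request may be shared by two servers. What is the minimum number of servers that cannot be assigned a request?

One maximum matching: server 1-request 4, server 2-request 2, server 3-request 6, server 4-request 5, server 5-request 3, server 6-request 7.
This saturates every server, so 6 is the maximum.
That matches 6 of the 6, leaving 0 unmatched; no matching can do better.

0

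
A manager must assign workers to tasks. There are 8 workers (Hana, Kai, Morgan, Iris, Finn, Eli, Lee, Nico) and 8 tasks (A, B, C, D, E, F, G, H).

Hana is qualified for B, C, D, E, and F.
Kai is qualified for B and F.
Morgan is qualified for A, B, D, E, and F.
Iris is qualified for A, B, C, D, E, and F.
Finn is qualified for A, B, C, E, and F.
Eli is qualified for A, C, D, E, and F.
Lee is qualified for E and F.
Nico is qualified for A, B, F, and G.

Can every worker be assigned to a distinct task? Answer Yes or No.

No

The set {Hana, Kai, Morgan, Iris, Finn, Eli, Lee} has only 6 neighbours ({A, B, C, D, E, F}), so by Hall's theorem at most 7 of the 8 workers can be matched.
Hence no matching covers every worker.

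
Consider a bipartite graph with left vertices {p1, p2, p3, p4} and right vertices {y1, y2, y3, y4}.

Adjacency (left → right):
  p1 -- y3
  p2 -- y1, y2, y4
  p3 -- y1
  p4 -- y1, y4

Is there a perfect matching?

Yes

One maximum matching: p1–y3, p2–y2, p3–y1, p4–y4.
All 4 left vertices are covered.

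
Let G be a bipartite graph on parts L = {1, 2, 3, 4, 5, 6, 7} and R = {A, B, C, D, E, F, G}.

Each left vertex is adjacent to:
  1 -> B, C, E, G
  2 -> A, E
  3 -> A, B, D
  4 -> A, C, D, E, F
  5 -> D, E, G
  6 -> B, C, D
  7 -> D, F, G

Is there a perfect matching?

For example, pair 1-B, 2-E, 3-D, 4-A, 5-G, 6-C, 7-F.
All 7 left vertices are covered.

Yes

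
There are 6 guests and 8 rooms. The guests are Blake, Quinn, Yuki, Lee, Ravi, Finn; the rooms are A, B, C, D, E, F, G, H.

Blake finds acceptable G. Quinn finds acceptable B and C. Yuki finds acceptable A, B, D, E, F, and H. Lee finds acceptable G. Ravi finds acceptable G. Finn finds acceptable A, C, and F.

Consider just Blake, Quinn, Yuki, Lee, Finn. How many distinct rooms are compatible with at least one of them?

The union of neighbours of {Blake, Quinn, Yuki, Lee, Finn} is {A, B, C, D, E, F, G, H}, which has 8 elements.
Since |N(S)| = 8 ≥ |S| = 5, Hall's condition holds for this subset.

8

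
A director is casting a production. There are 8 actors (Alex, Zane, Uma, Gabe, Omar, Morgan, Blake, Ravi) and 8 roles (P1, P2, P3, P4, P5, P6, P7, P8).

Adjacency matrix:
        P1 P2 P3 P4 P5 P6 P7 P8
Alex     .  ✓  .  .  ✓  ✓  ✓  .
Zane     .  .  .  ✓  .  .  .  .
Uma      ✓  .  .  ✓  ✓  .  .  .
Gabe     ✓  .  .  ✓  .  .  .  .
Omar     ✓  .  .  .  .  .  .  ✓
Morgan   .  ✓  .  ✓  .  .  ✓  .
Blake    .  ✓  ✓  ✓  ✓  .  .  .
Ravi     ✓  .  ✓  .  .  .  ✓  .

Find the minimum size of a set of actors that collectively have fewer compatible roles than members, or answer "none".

A matching saturating every actor exists, for instance Alex→P6, Zane→P4, Uma→P5, Gabe→P1, Omar→P8, Morgan→P2, Blake→P3, Ravi→P7.
By Hall's marriage theorem, this means |N(S)| ≥ |S| for every subset S, so no violating subset exists.

none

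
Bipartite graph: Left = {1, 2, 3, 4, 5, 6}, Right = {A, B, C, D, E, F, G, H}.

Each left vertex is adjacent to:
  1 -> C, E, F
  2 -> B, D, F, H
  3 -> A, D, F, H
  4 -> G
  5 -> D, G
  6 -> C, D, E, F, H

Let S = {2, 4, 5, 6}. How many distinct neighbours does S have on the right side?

The union of neighbours of {2, 4, 5, 6} is {B, C, D, E, F, G, H}, which has 7 elements.
Since |N(S)| = 7 ≥ |S| = 4, Hall's condition holds for this subset.

7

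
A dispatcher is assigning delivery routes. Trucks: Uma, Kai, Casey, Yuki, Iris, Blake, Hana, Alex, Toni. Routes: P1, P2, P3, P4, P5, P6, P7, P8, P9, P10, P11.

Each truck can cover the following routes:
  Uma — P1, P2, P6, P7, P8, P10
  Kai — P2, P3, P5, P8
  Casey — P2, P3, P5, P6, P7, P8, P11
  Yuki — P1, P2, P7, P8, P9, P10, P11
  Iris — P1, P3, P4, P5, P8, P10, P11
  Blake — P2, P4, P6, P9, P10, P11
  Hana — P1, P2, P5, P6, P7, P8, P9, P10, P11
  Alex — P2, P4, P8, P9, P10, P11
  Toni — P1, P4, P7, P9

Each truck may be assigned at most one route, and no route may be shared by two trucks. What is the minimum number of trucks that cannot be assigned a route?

0

A valid assignment of size 9: Uma–P8, Kai–P5, Casey–P6, Yuki–P2, Iris–P3, Blake–P10, Hana–P7, Alex–P11, Toni–P1.
All 9 trucks are matched, so no larger matching exists.
That matches 9 of the 9, leaving 0 unmatched; no matching can do better.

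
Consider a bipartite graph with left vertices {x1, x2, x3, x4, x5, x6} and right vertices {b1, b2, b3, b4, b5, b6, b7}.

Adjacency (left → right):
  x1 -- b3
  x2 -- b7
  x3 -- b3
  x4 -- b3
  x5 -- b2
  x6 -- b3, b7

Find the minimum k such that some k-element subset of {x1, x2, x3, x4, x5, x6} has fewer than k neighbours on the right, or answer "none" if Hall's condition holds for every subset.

Take S = {x1, x3}. Its neighbourhood is {b3}, so |N(S)| = 1 < |S| = 2.
No single vertex violates Hall's condition since each has at least one neighbour, so 2 is the minimum.

2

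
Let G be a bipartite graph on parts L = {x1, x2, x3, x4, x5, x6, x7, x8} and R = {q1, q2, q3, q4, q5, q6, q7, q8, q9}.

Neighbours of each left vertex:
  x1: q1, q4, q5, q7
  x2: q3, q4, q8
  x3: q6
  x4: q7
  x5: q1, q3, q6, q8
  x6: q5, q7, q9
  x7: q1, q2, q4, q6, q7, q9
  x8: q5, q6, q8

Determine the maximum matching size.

8

One maximum matching: x1→q5, x2→q4, x3→q6, x4→q7, x5→q3, x6→q9, x7→q1, x8→q8.
This saturates every left vertex, so 8 is the maximum.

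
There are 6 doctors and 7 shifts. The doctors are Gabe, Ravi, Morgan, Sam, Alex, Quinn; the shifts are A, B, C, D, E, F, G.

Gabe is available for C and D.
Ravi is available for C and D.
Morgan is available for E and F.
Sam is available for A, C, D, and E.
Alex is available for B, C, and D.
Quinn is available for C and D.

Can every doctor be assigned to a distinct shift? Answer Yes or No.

The set {Gabe, Ravi, Quinn} has only 2 neighbours ({C, D}), so by Hall's theorem at most 5 of the 6 doctors can be matched.
Hence no matching covers every doctor.

No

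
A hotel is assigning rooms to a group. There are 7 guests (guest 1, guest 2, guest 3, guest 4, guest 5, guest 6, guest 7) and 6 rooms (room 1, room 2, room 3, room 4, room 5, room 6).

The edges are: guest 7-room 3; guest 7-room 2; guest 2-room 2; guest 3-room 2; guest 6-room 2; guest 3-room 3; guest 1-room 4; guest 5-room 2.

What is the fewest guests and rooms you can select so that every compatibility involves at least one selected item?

{guest 1, room 2, room 3} is a vertex cover of size 3: every edge has an endpoint in this set.
No smaller cover exists because guest 1–room 4, guest 2–room 2, guest 3–room 3 is a matching of size 3, and a cover must include an endpoint of each of these disjoint edges (König's theorem).

3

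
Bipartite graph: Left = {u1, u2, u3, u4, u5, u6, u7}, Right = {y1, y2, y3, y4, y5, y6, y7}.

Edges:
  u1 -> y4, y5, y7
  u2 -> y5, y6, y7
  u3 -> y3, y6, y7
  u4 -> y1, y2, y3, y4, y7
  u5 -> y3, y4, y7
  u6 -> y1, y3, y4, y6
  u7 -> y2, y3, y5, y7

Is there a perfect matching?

A valid assignment of size 7: u1→y5, u2→y7, u3→y6, u4→y2, u5→y4, u6→y1, u7→y3.
All 7 left vertices are covered.

Yes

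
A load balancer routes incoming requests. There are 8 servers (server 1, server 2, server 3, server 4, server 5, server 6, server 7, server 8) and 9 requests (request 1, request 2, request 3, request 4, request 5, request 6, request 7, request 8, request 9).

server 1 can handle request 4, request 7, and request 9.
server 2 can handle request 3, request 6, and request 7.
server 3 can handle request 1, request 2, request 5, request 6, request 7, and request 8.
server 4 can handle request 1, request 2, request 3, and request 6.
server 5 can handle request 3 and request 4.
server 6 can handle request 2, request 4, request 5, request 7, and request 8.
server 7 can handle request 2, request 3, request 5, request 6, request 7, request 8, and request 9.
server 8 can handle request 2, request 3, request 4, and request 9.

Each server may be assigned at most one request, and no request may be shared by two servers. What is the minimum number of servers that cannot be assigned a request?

One maximum matching: server 1→request 7, server 2→request 3, server 3→request 5, server 4→request 1, server 5→request 4, server 6→request 2, server 7→request 6, server 8→request 9.
All 8 servers are matched, so no larger matching exists.
That matches 8 of the 8, leaving 0 unmatched; no matching can do better.

0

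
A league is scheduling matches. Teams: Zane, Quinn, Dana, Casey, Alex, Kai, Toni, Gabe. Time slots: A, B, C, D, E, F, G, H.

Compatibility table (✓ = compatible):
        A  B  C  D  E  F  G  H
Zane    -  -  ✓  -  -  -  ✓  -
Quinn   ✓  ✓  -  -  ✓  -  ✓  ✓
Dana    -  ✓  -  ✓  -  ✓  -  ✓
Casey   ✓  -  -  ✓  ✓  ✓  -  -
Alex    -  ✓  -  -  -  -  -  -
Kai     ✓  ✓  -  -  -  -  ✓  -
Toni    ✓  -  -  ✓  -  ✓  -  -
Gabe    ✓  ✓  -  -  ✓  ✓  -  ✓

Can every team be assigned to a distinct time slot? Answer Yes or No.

Yes

For example, pair Zane–C, Quinn–E, Dana–H, Casey–D, Alex–B, Kai–G, Toni–F, Gabe–A.
All 8 teams are covered.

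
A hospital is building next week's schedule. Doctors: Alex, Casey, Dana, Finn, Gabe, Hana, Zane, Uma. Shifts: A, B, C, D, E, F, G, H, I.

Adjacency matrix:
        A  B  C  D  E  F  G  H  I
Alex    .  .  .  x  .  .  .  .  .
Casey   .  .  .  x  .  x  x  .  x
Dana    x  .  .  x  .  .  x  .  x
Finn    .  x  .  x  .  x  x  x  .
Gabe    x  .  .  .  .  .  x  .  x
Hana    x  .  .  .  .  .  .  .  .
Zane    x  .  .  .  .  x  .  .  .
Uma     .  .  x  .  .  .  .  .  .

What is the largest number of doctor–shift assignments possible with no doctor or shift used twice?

7

For example, pair Alex-D, Casey-F, Dana-G, Finn-H, Gabe-I, Hana-A, Uma-C.
The set {Alex, Casey, Dana, Gabe, Hana, Zane} has only 5 neighbours ({A, D, F, G, I}), so by Hall's theorem at most 7 of the 8 doctors can be matched.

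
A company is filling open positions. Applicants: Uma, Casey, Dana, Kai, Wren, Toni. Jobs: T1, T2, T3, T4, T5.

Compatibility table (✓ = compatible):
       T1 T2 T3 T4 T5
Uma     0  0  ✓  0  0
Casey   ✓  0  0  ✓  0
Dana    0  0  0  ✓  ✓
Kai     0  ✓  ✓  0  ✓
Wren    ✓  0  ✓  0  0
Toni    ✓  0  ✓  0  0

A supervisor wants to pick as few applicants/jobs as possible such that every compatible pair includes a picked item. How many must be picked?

The 5 edges Uma–T3, Casey–T4, Dana–T5, Kai–T2, Wren–T1 form a matching, so any vertex cover needs at least 5 vertices (one per matched edge).
Conversely {Casey, Dana, Kai, T1, T3} meets every edge and has exactly 5 vertices, so 5 is optimal.

5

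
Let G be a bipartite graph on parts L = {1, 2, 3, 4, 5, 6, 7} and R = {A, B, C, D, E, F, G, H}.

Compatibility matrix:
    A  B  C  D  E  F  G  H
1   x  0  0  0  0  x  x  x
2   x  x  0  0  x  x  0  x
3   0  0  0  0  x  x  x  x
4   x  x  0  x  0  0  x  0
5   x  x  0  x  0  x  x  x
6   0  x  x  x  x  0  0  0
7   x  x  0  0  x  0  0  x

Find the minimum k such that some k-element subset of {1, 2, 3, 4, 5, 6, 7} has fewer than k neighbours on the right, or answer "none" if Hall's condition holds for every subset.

none

A matching saturating every left vertex exists, for instance 1→F, 2→A, 3→H, 4→D, 5→G, 6→E, 7→B.
By Hall's marriage theorem, this means |N(S)| ≥ |S| for every subset S, so no violating subset exists.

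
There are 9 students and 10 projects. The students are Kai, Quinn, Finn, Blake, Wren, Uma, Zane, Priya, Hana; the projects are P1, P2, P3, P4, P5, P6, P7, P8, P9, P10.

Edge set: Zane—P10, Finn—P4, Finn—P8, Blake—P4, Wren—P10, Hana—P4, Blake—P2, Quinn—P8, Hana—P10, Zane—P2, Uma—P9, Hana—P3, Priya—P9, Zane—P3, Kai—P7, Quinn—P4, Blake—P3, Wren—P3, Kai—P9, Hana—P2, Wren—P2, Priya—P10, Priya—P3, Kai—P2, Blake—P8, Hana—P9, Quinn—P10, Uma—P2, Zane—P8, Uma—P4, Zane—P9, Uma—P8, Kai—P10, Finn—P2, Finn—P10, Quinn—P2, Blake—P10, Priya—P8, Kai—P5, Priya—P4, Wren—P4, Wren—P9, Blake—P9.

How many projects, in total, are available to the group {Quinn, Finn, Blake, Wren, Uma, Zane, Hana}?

6

The union of neighbours of {Quinn, Finn, Blake, Wren, Uma, Zane, Hana} is {P2, P3, P4, P8, P9, P10}, which has 6 elements.
Since |N(S)| = 6 < |S| = 7, Hall's condition fails for this subset.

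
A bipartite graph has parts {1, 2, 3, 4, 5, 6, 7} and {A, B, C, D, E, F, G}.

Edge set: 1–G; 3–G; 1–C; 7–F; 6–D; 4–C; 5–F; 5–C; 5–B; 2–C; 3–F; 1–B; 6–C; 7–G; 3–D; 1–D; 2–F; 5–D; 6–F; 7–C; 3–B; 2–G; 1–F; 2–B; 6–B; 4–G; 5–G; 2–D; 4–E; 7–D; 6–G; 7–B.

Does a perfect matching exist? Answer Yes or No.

The set {1, 2, 3, 5, 6, 7} has only 5 neighbours ({B, C, D, F, G}), so by Hall's theorem at most 6 of the 7 left vertices can be matched.
Hence no matching covers every left vertex.

No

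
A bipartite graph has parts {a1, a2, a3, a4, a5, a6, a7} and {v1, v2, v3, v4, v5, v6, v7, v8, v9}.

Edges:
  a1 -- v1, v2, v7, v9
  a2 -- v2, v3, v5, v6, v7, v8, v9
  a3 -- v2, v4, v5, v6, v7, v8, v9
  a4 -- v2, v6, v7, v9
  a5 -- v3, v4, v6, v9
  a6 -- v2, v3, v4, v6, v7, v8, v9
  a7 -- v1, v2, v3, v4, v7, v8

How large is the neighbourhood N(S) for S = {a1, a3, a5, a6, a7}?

The union of neighbours of {a1, a3, a5, a6, a7} is {v1, v2, v3, v4, v5, v6, v7, v8, v9}, which has 9 elements.
Since |N(S)| = 9 ≥ |S| = 5, Hall's condition holds for this subset.

9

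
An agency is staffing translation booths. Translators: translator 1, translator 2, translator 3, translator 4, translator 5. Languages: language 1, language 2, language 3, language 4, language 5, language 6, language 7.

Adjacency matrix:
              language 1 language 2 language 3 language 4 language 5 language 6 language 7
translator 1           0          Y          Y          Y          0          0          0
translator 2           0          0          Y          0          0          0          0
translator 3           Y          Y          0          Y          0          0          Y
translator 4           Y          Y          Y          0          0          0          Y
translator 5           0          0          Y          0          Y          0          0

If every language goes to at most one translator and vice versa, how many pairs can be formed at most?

A valid assignment of size 5: translator 1-language 4, translator 2-language 3, translator 3-language 2, translator 4-language 7, translator 5-language 5.
This saturates every translator, so 5 is the maximum.

5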